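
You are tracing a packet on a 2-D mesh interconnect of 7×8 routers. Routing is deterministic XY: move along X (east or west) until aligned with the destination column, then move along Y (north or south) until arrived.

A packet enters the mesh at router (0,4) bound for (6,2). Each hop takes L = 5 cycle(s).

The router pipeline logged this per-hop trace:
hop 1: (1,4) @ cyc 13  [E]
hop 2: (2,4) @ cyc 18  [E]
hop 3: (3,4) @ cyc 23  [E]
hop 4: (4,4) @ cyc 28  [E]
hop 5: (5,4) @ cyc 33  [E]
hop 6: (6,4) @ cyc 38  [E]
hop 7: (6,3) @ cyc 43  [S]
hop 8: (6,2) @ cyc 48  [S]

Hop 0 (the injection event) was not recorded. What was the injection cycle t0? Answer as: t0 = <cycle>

Hop 1 reached at cycle 13; hop k is at t0 + k·L.
Subtract one hop: t0 = 13 − 5 = 8.

t0 = 8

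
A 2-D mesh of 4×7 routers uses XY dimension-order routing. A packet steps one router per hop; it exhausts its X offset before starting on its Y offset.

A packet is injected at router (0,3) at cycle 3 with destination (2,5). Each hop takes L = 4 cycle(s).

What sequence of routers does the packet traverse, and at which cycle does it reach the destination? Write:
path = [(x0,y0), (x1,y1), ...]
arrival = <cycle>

hop 0: (0,3) @ cyc 3
hop 1: (1,3) @ cyc 7  [E]
hop 2: (2,3) @ cyc 11  [E]
hop 3: (2,4) @ cyc 15  [N]
hop 4: (2,5) @ cyc 19  [N]

path = [(0,3), (1,3), (2,3), (2,4), (2,5)]
arrival = 19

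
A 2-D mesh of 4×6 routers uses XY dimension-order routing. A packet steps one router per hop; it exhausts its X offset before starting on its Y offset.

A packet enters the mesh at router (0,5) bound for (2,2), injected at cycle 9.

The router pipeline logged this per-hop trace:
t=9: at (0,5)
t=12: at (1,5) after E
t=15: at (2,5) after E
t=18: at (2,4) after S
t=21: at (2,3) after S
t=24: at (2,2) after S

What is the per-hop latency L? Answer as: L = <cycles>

From hop 0 (9) to hop 1 (12): +3 cycles.
One hop costs L cycles, so L = 3.

L = 3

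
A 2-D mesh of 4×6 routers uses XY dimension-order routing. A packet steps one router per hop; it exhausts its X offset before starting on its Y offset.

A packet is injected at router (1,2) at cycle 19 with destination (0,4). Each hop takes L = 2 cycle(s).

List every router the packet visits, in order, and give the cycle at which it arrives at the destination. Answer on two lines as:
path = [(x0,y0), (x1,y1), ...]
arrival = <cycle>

#0 — 1,2 | c19
#1 — 0,2 | c21 | W
#2 — 0,3 | c23 | N
#3 — 0,4 | c25 | N

path = [(1,2), (0,2), (0,3), (0,4)]
arrival = 25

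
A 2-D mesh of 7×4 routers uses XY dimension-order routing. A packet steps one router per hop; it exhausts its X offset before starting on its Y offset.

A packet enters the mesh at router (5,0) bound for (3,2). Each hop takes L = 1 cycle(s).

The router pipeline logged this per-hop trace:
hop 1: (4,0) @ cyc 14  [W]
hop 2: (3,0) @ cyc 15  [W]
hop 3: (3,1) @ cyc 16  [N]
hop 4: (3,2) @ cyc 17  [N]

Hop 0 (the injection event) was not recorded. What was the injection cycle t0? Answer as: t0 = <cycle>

The first recorded entry is hop 1 at cycle 14.
So t0 = 14 − 1·1 = 13.

t0 = 13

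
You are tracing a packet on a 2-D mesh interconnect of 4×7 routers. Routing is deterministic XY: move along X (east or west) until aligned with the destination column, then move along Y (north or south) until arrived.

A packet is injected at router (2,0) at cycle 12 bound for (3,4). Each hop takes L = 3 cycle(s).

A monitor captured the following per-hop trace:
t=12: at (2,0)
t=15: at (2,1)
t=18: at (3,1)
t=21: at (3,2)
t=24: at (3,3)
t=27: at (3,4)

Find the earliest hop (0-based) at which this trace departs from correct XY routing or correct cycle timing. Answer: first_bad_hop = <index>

first_bad_hop = 1

  1: Δx=+0 Δy=+1 Δt=3 [BAD: Y-move but x=2≠3]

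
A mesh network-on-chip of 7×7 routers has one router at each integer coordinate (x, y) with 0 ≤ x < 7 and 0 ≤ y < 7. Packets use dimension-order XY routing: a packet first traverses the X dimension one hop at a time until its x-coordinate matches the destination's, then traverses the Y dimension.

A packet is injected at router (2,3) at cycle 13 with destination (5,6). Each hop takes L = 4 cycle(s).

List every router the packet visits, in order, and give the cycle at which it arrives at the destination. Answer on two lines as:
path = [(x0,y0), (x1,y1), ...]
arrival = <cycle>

t=13: at (2,3)
t=17: at (3,3) after E
t=21: at (4,3) after E
t=25: at (5,3) after E
t=29: at (5,4) after N
t=33: at (5,5) after N
t=37: at (5,6) after N

path = [(2,3), (3,3), (4,3), (5,3), (5,4), (5,5), (5,6)]
arrival = 37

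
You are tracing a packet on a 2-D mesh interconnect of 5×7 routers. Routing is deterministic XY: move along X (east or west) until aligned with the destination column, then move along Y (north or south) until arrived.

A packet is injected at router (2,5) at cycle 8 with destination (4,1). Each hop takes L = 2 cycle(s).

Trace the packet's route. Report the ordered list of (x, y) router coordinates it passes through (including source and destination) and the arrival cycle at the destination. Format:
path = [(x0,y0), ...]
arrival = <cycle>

[0] x=2 y=5 t=8
[1] x=3 y=5 t=10 →E
[2] x=4 y=5 t=12 →E
[3] x=4 y=4 t=14 →S
[4] x=4 y=3 t=16 →S
[5] x=4 y=2 t=18 →S
[6] x=4 y=1 t=20 →S

path = [(2,5), (3,5), (4,5), (4,4), (4,3), (4,2), (4,1)]
arrival = 20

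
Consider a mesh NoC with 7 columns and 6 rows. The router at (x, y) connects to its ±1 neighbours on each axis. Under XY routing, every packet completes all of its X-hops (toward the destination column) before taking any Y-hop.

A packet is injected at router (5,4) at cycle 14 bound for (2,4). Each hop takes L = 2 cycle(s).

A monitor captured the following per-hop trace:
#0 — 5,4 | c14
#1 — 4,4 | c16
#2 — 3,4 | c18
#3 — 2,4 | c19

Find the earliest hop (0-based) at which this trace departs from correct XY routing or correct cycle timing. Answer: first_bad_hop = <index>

check 1→ d=(-1,0) cyc+2: ok
check 2→ d=(-1,0) cyc+2: ok
check 3→ d=(-1,0) cyc+1: BAD: Δcyc=1≠L

first_bad_hop = 3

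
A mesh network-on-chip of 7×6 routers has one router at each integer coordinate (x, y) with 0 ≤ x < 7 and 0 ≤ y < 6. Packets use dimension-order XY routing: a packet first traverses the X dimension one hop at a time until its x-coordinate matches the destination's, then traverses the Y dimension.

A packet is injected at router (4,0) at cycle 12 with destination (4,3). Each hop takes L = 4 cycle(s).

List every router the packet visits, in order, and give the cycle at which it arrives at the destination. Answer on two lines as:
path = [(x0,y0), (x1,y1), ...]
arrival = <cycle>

#0 — 4,0 | c12
#1 — 4,1 | c16 | N
#2 — 4,2 | c20 | N
#3 — 4,3 | c24 | N

path = [(4,0), (4,1), (4,2), (4,3)]
arrival = 24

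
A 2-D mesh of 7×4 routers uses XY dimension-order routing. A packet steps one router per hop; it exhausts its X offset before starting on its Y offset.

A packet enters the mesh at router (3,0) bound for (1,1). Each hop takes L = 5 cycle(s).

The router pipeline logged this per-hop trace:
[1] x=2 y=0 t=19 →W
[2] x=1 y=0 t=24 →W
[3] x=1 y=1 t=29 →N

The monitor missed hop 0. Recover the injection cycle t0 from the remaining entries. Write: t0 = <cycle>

The first recorded entry is hop 1 at cycle 19.
So t0 = 19 − 1·5 = 14.

t0 = 14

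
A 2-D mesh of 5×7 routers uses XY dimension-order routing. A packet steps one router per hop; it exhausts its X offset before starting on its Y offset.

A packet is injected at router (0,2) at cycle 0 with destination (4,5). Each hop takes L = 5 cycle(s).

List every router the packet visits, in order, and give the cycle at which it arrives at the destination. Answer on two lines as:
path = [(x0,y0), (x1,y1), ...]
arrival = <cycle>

path = [(0,2), (1,2), (2,2), (3,2), (4,2), (4,3), (4,4), (4,5)]
arrival = 35

t=0: at (0,2)
t=5: at (1,2) after E
t=10: at (2,2) after E
t=15: at (3,2) after E
t=20: at (4,2) after E
t=25: at (4,3) after N
t=30: at (4,4) after N
t=35: at (4,5) after N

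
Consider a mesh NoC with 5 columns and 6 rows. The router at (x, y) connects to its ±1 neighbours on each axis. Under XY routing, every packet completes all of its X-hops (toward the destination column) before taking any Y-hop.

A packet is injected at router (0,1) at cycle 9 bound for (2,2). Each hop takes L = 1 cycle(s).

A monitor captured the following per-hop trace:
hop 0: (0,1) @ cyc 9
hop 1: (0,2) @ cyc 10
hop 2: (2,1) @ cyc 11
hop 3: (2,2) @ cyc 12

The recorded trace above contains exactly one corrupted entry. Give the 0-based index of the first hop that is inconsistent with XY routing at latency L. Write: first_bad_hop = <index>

check 1→ d=(0,1) cyc+1: BAD: Y-move but x=0≠2

first_bad_hop = 1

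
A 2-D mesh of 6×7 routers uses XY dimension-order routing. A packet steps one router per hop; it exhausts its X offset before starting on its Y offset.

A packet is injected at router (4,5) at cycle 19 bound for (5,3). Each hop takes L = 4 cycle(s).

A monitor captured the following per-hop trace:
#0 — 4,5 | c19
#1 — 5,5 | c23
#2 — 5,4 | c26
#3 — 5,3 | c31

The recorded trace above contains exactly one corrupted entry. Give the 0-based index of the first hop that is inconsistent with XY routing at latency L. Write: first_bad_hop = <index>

first_bad_hop = 2

  1: Δx=+1 Δy=+0 Δt=4 [ok]
  2: Δx=+0 Δy=-1 Δt=3 [BAD: Δcyc=3≠L]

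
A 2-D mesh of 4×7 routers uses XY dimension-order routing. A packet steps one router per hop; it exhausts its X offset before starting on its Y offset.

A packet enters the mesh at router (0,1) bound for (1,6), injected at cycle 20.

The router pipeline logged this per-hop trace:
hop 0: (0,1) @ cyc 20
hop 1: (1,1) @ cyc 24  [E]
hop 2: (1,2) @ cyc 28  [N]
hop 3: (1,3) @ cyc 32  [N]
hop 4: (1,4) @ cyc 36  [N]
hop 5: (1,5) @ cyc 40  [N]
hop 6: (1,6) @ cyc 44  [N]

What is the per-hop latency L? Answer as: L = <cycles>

L = 4

Between hops 0 and 1 the cycle counter advances 24 − 20 = 4.
Per-hop latency L = Δcyc = 4.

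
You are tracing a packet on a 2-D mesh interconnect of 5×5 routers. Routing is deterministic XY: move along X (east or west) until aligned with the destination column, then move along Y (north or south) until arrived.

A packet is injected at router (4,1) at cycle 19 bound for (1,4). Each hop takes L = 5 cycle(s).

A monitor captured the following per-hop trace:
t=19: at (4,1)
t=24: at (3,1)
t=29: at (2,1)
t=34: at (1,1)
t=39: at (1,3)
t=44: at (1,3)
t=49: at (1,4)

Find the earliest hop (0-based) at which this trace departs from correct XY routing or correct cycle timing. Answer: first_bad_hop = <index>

check 1→ d=(-1,0) cyc+5: ok
check 2→ d=(-1,0) cyc+5: ok
check 3→ d=(-1,0) cyc+5: ok
check 4→ d=(0,2) cyc+5: BAD: non-unit step

first_bad_hop = 4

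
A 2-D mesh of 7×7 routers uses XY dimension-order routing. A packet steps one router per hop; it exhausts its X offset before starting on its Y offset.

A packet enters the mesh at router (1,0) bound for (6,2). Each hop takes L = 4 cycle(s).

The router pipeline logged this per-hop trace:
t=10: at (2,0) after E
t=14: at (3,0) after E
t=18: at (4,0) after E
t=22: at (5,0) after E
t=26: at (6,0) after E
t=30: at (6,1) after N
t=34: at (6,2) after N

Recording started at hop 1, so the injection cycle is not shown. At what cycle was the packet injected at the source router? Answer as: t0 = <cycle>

t0 = 6

Hop 1 reached at cycle 10; hop k is at t0 + k·L.
Therefore t0 = 10 − L = 6.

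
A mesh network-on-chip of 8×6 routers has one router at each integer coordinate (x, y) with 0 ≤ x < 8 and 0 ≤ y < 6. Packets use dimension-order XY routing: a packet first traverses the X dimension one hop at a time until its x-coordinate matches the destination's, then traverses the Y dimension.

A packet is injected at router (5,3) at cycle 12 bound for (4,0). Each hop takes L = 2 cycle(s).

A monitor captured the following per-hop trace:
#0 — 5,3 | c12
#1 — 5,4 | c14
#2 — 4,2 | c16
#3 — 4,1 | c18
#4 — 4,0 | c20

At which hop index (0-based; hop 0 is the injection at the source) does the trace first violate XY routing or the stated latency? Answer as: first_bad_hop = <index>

hop 1: step (+0,+1), +2 cyc — BAD: Y-move but x=5≠4

first_bad_hop = 1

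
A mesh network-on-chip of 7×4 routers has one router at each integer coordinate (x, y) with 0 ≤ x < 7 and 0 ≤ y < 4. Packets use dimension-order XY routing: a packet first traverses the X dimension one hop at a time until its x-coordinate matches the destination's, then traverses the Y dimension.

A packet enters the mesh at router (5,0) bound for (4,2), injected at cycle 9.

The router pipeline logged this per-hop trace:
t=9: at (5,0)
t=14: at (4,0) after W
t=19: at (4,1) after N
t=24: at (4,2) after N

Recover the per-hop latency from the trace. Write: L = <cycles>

L = 5

cyc[1] − cyc[0] = 14 − 9 = 5.
Per-hop latency L = Δcyc = 5.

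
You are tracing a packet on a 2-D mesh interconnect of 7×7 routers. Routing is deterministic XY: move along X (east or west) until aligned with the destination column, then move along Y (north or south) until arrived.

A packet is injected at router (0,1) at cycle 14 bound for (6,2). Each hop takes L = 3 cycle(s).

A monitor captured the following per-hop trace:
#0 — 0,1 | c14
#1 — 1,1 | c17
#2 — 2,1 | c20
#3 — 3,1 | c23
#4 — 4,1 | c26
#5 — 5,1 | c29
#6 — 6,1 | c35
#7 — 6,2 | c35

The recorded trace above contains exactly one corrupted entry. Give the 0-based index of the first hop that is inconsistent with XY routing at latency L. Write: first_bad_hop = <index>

  1: Δx=+1 Δy=+0 Δt=3 [ok]
  2: Δx=+1 Δy=+0 Δt=3 [ok]
  3: Δx=+1 Δy=+0 Δt=3 [ok]
  4: Δx=+1 Δy=+0 Δt=3 [ok]
  5: Δx=+1 Δy=+0 Δt=3 [ok]
  6: Δx=+1 Δy=+0 Δt=6 [BAD: Δcyc=6≠L]

first_bad_hop = 6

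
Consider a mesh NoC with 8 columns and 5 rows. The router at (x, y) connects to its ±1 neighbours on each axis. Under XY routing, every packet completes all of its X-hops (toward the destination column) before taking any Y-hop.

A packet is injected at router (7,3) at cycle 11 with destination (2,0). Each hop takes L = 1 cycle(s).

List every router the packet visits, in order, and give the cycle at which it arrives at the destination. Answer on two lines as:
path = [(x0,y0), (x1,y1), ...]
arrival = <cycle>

hop 0: (7,3) @ cyc 11
hop 1: (6,3) @ cyc 12  [W]
hop 2: (5,3) @ cyc 13  [W]
hop 3: (4,3) @ cyc 14  [W]
hop 4: (3,3) @ cyc 15  [W]
hop 5: (2,3) @ cyc 16  [W]
hop 6: (2,2) @ cyc 17  [S]
hop 7: (2,1) @ cyc 18  [S]
hop 8: (2,0) @ cyc 19  [S]

path = [(7,3), (6,3), (5,3), (4,3), (3,3), (2,3), (2,2), (2,1), (2,0)]
arrival = 19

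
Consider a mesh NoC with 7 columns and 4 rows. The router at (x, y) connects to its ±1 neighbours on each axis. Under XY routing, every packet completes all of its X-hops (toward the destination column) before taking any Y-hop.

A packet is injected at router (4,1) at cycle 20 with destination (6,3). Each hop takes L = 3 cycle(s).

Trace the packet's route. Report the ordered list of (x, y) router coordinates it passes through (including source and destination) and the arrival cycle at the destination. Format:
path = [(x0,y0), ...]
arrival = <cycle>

hop 0: (4,1) @ cyc 20
hop 1: (5,1) @ cyc 23  [E]
hop 2: (6,1) @ cyc 26  [E]
hop 3: (6,2) @ cyc 29  [N]
hop 4: (6,3) @ cyc 32  [N]

path = [(4,1), (5,1), (6,1), (6,2), (6,3)]
arrival = 32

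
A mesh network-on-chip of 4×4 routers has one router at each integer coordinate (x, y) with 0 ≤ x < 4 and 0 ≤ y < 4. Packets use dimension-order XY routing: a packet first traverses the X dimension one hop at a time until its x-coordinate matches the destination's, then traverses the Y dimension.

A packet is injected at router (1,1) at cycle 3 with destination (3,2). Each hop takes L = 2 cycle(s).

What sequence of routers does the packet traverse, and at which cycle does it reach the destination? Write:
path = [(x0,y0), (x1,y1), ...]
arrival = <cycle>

path = [(1,1), (2,1), (3,1), (3,2)]
arrival = 9

hop 0: (1,1) @ cyc 3
hop 1: (2,1) @ cyc 5  [E]
hop 2: (3,1) @ cyc 7  [E]
hop 3: (3,2) @ cyc 9  [N]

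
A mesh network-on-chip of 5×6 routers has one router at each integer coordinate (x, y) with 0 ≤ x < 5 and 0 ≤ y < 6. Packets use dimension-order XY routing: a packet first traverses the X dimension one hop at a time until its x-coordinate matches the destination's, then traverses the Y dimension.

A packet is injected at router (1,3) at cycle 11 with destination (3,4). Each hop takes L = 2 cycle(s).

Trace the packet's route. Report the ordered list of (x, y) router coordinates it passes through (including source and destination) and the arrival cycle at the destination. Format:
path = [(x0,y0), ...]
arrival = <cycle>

path = [(1,3), (2,3), (3,3), (3,4)]
arrival = 17

hop 0: (1,3) @ cyc 11
hop 1: (2,3) @ cyc 13  [E]
hop 2: (3,3) @ cyc 15  [E]
hop 3: (3,4) @ cyc 17  [N]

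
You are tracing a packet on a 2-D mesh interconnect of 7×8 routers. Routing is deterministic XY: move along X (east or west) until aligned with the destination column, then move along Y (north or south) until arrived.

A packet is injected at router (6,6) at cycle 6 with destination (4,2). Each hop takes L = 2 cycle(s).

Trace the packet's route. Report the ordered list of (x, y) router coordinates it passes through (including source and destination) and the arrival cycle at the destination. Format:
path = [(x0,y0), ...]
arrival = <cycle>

#0 — 6,6 | c6
#1 — 5,6 | c8 | W
#2 — 4,6 | c10 | W
#3 — 4,5 | c12 | S
#4 — 4,4 | c14 | S
#5 — 4,3 | c16 | S
#6 — 4,2 | c18 | S

path = [(6,6), (5,6), (4,6), (4,5), (4,4), (4,3), (4,2)]
arrival = 18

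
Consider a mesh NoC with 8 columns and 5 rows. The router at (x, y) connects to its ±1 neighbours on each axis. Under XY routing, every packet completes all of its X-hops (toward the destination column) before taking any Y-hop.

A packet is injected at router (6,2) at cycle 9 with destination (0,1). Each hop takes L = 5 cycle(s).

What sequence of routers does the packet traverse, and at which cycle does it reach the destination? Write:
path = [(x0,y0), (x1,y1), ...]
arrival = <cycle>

  0. router=(6,2) cycle=9 (inject)
  1. router=(5,2) cycle=14 dir=W
  2. router=(4,2) cycle=19 dir=W
  3. router=(3,2) cycle=24 dir=W
  4. router=(2,2) cycle=29 dir=W
  5. router=(1,2) cycle=34 dir=W
  6. router=(0,2) cycle=39 dir=W
  7. router=(0,1) cycle=44 dir=S

path = [(6,2), (5,2), (4,2), (3,2), (2,2), (1,2), (0,2), (0,1)]
arrival = 44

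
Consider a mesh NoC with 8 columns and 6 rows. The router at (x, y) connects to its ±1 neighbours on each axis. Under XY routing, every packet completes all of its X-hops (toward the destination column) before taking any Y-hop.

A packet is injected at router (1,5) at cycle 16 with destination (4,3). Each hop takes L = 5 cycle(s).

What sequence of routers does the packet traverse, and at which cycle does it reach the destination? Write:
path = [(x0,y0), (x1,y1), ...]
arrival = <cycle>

path = [(1,5), (2,5), (3,5), (4,5), (4,4), (4,3)]
arrival = 41

hop 0: (1,5) @ cyc 16
hop 1: (2,5) @ cyc 21  [E]
hop 2: (3,5) @ cyc 26  [E]
hop 3: (4,5) @ cyc 31  [E]
hop 4: (4,4) @ cyc 36  [S]
hop 5: (4,3) @ cyc 41  [S]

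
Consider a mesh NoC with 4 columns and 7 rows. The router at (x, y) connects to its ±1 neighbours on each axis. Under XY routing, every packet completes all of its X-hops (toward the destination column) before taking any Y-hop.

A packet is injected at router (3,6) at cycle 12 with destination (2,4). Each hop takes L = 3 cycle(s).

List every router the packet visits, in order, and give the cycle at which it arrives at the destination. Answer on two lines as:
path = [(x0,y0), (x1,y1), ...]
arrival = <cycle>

src (3,6)  cyc=12
W→(2,6)  cyc=15
S→(2,5)  cyc=18
S→(2,4)  cyc=21

path = [(3,6), (2,6), (2,5), (2,4)]
arrival = 21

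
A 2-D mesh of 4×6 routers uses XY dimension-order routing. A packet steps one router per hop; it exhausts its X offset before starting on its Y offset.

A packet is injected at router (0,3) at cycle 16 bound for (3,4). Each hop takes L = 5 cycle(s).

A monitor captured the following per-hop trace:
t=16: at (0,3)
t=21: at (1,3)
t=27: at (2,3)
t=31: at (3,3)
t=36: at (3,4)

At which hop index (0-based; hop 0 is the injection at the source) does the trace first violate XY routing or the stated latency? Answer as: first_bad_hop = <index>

first_bad_hop = 2

hop 1: step (+1,+0), +5 cyc — ok
hop 2: step (+1,+0), +6 cyc — BAD: Δcyc=6≠L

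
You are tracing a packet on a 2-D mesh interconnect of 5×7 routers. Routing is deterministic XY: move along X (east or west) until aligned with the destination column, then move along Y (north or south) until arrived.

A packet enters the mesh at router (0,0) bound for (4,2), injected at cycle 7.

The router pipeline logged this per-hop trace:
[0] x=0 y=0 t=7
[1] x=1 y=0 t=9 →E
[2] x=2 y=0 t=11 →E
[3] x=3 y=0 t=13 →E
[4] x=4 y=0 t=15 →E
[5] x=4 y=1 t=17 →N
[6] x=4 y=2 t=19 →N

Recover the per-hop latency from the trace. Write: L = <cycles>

From hop 0 (7) to hop 1 (9): +2 cycles.
Per-hop latency L = Δcyc = 2.

L = 2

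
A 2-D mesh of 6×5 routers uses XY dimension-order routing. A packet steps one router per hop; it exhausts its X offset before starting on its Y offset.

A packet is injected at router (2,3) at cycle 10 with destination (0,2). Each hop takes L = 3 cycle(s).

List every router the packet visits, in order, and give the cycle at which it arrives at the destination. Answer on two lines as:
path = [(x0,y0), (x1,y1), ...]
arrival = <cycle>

[0] x=2 y=3 t=10
[1] x=1 y=3 t=13 →W
[2] x=0 y=3 t=16 →W
[3] x=0 y=2 t=19 →S

path = [(2,3), (1,3), (0,3), (0,2)]
arrival = 19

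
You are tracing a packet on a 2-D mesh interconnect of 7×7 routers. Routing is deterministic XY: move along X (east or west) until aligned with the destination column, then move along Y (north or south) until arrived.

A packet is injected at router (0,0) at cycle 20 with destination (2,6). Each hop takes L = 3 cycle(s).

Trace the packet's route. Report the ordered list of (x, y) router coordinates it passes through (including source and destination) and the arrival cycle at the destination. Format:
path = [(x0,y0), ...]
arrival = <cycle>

path = [(0,0), (1,0), (2,0), (2,1), (2,2), (2,3), (2,4), (2,5), (2,6)]
arrival = 44

[0] x=0 y=0 t=20
[1] x=1 y=0 t=23 →E
[2] x=2 y=0 t=26 →E
[3] x=2 y=1 t=29 →N
[4] x=2 y=2 t=32 →N
[5] x=2 y=3 t=35 →N
[6] x=2 y=4 t=38 →N
[7] x=2 y=5 t=41 →N
[8] x=2 y=6 t=44 →N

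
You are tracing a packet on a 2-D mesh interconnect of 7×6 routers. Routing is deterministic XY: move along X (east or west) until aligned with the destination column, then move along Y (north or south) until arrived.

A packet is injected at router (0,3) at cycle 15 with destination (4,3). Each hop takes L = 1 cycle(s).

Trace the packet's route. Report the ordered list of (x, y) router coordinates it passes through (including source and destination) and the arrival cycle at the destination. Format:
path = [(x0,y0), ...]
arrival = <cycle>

  0. router=(0,3) cycle=15 (inject)
  1. router=(1,3) cycle=16 dir=E
  2. router=(2,3) cycle=17 dir=E
  3. router=(3,3) cycle=18 dir=E
  4. router=(4,3) cycle=19 dir=E

path = [(0,3), (1,3), (2,3), (3,3), (4,3)]
arrival = 19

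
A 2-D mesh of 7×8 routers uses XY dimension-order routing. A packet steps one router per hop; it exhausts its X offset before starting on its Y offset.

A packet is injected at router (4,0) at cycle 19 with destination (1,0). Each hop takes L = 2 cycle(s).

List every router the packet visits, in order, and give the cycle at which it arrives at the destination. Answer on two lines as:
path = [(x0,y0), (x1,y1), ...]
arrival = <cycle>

path = [(4,0), (3,0), (2,0), (1,0)]
arrival = 25

hop 0: (4,0) @ cyc 19
hop 1: (3,0) @ cyc 21  [W]
hop 2: (2,0) @ cyc 23  [W]
hop 3: (1,0) @ cyc 25  [W]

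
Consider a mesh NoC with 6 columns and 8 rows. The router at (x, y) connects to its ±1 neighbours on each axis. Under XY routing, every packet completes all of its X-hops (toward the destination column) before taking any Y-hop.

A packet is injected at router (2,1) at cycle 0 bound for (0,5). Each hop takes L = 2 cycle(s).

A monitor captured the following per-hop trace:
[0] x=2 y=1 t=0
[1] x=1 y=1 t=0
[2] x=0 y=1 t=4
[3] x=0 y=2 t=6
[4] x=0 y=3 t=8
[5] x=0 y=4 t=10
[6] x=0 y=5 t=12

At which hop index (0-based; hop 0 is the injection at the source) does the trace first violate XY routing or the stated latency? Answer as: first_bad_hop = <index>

  1: Δx=-1 Δy=+0 Δt=0 [BAD: Δcyc=0≠L]

first_bad_hop = 1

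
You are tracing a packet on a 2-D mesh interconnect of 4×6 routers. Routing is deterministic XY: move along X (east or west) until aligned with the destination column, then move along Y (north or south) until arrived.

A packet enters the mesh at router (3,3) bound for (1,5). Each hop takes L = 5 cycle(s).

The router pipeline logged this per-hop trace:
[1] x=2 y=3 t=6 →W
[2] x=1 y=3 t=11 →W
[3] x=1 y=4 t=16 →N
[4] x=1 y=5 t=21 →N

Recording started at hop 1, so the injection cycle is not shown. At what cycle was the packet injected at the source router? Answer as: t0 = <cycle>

Hop 1 reached at cycle 6; hop k is at t0 + k·L.
Subtract one hop: t0 = 6 − 5 = 1.

t0 = 1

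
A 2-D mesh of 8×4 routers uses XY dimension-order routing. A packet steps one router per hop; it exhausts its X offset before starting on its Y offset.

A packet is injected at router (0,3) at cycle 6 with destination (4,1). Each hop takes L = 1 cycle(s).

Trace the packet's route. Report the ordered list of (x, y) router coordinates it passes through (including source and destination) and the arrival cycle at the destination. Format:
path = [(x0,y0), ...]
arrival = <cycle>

[0] x=0 y=3 t=6
[1] x=1 y=3 t=7 →E
[2] x=2 y=3 t=8 →E
[3] x=3 y=3 t=9 →E
[4] x=4 y=3 t=10 →E
[5] x=4 y=2 t=11 →S
[6] x=4 y=1 t=12 →S

path = [(0,3), (1,3), (2,3), (3,3), (4,3), (4,2), (4,1)]
arrival = 12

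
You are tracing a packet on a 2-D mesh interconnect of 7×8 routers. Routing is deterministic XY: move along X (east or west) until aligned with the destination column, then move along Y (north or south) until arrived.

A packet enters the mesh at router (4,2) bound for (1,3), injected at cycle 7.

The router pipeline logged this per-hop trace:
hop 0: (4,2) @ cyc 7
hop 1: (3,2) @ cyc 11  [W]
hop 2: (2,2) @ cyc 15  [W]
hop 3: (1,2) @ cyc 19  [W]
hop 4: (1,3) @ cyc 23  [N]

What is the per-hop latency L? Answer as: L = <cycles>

L = 4

cyc[1] − cyc[0] = 11 − 7 = 4.
Per-hop latency L = Δcyc = 4.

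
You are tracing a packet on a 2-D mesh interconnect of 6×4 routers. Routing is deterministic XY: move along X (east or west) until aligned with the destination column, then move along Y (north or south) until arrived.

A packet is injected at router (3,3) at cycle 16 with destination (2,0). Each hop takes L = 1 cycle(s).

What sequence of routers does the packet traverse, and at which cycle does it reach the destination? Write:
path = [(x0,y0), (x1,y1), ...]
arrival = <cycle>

  0. router=(3,3) cycle=16 (inject)
  1. router=(2,3) cycle=17 dir=W
  2. router=(2,2) cycle=18 dir=S
  3. router=(2,1) cycle=19 dir=S
  4. router=(2,0) cycle=20 dir=S

path = [(3,3), (2,3), (2,2), (2,1), (2,0)]
arrival = 20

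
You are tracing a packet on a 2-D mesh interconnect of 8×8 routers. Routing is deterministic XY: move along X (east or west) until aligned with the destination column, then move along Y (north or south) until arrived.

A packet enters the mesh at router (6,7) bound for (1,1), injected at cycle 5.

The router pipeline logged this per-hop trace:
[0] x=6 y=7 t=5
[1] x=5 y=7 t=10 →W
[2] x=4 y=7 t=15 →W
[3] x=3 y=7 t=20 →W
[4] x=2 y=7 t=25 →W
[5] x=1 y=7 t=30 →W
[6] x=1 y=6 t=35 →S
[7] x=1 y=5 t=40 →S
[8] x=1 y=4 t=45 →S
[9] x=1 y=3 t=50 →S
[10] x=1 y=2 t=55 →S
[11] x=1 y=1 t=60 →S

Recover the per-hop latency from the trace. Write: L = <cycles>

L = 5

From hop 0 (5) to hop 1 (10): +5 cycles.
That increment is L by definition: L = 5.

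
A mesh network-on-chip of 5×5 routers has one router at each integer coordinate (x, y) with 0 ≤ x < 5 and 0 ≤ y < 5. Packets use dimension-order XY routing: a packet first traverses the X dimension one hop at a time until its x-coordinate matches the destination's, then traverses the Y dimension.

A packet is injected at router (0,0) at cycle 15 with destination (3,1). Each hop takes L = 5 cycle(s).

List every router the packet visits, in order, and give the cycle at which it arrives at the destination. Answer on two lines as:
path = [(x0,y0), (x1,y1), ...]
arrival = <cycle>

path = [(0,0), (1,0), (2,0), (3,0), (3,1)]
arrival = 35

#0 — 0,0 | c15
#1 — 1,0 | c20 | E
#2 — 2,0 | c25 | E
#3 — 3,0 | c30 | E
#4 — 3,1 | c35 | N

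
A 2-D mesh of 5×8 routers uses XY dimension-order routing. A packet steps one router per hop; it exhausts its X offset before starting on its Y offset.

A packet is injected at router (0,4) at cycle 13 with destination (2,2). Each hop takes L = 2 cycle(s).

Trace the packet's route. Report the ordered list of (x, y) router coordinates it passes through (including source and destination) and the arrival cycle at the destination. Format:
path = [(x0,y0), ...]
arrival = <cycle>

path = [(0,4), (1,4), (2,4), (2,3), (2,2)]
arrival = 21

  0. router=(0,4) cycle=13 (inject)
  1. router=(1,4) cycle=15 dir=E
  2. router=(2,4) cycle=17 dir=E
  3. router=(2,3) cycle=19 dir=S
  4. router=(2,2) cycle=21 dir=S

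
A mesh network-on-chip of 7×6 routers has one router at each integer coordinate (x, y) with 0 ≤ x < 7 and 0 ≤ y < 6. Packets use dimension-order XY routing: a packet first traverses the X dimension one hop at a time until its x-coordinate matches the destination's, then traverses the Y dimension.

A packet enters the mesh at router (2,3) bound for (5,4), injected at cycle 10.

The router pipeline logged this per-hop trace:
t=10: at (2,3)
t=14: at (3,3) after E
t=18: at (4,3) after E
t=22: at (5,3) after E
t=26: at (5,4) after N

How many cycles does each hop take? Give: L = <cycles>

L = 4

Δcyc across hop 0→1: 14 − 10 = 4.
One hop costs L cycles, so L = 4.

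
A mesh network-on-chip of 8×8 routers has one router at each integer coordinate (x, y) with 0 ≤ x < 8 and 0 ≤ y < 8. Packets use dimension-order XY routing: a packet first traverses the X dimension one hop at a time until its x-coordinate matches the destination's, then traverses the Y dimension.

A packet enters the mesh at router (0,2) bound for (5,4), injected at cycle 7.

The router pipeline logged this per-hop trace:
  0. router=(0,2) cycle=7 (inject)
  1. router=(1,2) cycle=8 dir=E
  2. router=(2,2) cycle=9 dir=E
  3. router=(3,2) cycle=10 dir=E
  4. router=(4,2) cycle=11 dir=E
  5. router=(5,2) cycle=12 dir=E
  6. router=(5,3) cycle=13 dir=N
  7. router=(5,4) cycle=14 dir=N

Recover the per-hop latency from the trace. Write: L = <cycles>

Between hops 0 and 1 the cycle counter advances 8 − 7 = 1.
Per-hop latency L = Δcyc = 1.

L = 1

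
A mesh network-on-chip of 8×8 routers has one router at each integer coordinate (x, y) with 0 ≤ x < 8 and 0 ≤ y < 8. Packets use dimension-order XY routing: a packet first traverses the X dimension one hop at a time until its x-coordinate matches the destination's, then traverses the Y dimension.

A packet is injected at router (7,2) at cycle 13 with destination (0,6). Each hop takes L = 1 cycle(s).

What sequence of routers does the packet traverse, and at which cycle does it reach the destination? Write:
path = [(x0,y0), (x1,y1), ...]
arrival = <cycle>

path = [(7,2), (6,2), (5,2), (4,2), (3,2), (2,2), (1,2), (0,2), (0,3), (0,4), (0,5), (0,6)]
arrival = 24

#0 — 7,2 | c13
#1 — 6,2 | c14 | W
#2 — 5,2 | c15 | W
#3 — 4,2 | c16 | W
#4 — 3,2 | c17 | W
#5 — 2,2 | c18 | W
#6 — 1,2 | c19 | W
#7 — 0,2 | c20 | W
#8 — 0,3 | c21 | N
#9 — 0,4 | c22 | N
#10 — 0,5 | c23 | N
#11 — 0,6 | c24 | N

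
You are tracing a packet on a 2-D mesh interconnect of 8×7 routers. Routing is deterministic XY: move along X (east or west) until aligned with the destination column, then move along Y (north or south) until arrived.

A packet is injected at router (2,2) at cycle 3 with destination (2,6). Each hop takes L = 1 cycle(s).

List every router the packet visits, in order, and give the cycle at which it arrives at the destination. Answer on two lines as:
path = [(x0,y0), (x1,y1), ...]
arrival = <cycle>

path = [(2,2), (2,3), (2,4), (2,5), (2,6)]
arrival = 7

src (2,2)  cyc=3
N→(2,3)  cyc=4
N→(2,4)  cyc=5
N→(2,5)  cyc=6
N→(2,6)  cyc=7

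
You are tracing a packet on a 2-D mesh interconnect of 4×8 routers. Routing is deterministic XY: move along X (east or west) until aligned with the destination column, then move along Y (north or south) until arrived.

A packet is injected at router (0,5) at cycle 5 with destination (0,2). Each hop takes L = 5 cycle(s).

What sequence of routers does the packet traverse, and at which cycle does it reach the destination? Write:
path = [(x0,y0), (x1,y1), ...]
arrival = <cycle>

t=5: at (0,5)
t=10: at (0,4) after S
t=15: at (0,3) after S
t=20: at (0,2) after S

path = [(0,5), (0,4), (0,3), (0,2)]
arrival = 20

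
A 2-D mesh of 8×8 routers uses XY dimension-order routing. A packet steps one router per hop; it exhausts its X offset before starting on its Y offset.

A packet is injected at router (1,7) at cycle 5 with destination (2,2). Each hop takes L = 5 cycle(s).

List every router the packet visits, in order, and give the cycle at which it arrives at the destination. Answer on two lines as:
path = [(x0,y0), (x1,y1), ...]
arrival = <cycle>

path = [(1,7), (2,7), (2,6), (2,5), (2,4), (2,3), (2,2)]
arrival = 35

[0] x=1 y=7 t=5
[1] x=2 y=7 t=10 →E
[2] x=2 y=6 t=15 →S
[3] x=2 y=5 t=20 →S
[4] x=2 y=4 t=25 →S
[5] x=2 y=3 t=30 →S
[6] x=2 y=2 t=35 →S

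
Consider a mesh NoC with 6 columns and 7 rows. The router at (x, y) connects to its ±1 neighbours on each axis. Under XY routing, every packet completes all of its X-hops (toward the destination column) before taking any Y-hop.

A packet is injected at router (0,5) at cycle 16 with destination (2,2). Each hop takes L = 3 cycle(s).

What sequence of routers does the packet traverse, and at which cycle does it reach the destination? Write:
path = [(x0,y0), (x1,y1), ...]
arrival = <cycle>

src (0,5)  cyc=16
E→(1,5)  cyc=19
E→(2,5)  cyc=22
S→(2,4)  cyc=25
S→(2,3)  cyc=28
S→(2,2)  cyc=31

path = [(0,5), (1,5), (2,5), (2,4), (2,3), (2,2)]
arrival = 31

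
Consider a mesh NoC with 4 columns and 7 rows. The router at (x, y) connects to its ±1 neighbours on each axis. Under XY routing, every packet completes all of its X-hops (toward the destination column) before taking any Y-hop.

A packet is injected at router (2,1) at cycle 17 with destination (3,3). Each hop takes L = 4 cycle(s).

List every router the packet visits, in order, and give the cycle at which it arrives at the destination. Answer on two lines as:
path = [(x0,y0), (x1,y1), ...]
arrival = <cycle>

hop 0: (2,1) @ cyc 17
hop 1: (3,1) @ cyc 21  [E]
hop 2: (3,2) @ cyc 25  [N]
hop 3: (3,3) @ cyc 29  [N]

path = [(2,1), (3,1), (3,2), (3,3)]
arrival = 29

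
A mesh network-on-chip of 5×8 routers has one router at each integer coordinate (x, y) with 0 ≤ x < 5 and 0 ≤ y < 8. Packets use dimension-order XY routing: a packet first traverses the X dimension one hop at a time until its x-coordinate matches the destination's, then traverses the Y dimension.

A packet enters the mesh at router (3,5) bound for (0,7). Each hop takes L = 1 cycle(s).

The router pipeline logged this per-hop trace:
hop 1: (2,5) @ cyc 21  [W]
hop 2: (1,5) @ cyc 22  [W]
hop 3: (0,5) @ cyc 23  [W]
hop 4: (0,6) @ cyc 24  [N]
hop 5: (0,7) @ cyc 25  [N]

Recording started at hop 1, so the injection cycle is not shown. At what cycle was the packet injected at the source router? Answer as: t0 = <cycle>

t0 = 20

At hop 1 the cycle is 21; in general cyc_k = t0 + kL.
So t0 = 21 − 1·1 = 20.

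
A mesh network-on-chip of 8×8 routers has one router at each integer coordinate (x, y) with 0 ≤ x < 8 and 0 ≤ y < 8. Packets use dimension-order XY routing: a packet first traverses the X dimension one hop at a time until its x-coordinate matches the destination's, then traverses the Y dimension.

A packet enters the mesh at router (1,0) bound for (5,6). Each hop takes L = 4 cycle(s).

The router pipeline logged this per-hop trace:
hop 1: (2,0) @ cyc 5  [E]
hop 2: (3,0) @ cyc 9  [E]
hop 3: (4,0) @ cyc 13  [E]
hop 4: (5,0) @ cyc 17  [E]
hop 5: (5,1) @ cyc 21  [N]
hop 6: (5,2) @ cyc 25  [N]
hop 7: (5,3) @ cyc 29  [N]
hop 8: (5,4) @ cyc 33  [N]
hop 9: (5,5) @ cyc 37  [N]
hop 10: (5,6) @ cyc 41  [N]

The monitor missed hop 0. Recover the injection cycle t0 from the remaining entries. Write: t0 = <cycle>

Hop 1 reached at cycle 5; hop k is at t0 + k·L.
Subtract one hop: t0 = 5 − 4 = 1.

t0 = 1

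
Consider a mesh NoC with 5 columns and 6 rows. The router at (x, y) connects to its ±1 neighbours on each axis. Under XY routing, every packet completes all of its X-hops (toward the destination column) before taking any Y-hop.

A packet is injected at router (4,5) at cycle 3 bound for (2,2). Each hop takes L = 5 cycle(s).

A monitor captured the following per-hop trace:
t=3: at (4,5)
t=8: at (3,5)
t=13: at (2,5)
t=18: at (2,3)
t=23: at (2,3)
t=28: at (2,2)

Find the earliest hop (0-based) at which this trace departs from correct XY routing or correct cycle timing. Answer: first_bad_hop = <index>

first_bad_hop = 3

check 1→ d=(-1,0) cyc+5: ok
check 2→ d=(-1,0) cyc+5: ok
check 3→ d=(0,-2) cyc+5: BAD: non-unit step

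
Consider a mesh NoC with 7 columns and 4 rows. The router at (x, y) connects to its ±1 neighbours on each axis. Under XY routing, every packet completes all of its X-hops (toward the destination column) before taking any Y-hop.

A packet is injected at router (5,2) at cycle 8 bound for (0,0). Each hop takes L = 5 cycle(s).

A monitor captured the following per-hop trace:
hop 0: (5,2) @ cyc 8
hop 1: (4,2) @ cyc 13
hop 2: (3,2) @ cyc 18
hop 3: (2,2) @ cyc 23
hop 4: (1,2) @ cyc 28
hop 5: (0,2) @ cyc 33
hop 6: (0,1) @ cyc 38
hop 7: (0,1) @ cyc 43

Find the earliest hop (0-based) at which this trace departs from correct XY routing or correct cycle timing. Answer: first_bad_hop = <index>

hop 1: step (-1,+0), +5 cyc — ok
hop 2: step (-1,+0), +5 cyc — ok
hop 3: step (-1,+0), +5 cyc — ok
hop 4: step (-1,+0), +5 cyc — ok
hop 5: step (-1,+0), +5 cyc — ok
hop 6: step (+0,-1), +5 cyc — ok
hop 7: step (+0,+0), +5 cyc — BAD: non-unit step

first_bad_hop = 7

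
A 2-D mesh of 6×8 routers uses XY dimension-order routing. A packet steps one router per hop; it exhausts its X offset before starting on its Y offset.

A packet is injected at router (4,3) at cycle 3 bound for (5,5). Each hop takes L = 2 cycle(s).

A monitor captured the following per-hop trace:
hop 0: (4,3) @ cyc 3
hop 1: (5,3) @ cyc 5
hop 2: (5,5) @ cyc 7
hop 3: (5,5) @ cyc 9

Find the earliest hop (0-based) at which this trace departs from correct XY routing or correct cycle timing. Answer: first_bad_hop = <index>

hop 1: step (+1,+0), +2 cyc — ok
hop 2: step (+0,+2), +2 cyc — BAD: non-unit step

first_bad_hop = 2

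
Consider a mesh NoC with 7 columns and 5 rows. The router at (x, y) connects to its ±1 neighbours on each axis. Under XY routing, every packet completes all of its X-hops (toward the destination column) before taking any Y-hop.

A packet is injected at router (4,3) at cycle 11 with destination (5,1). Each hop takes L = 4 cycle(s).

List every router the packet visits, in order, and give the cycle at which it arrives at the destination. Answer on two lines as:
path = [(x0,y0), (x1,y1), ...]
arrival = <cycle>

path = [(4,3), (5,3), (5,2), (5,1)]
arrival = 23

  0. router=(4,3) cycle=11 (inject)
  1. router=(5,3) cycle=15 dir=E
  2. router=(5,2) cycle=19 dir=S
  3. router=(5,1) cycle=23 dir=S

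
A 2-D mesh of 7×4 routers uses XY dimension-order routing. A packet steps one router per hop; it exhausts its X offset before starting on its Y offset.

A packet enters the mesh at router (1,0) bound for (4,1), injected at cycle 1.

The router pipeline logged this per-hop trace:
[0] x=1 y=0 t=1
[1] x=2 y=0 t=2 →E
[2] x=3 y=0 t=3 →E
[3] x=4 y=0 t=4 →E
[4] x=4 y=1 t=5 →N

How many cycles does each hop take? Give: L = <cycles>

L = 1

cyc[1] − cyc[0] = 2 − 1 = 1.
One hop costs L cycles, so L = 1.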